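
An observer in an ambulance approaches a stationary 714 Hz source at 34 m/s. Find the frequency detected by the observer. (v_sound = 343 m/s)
f_obs = f·(v + v_o)/v = 784.8 Hz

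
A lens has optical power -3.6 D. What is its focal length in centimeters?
f = 1/P = -27.78 cm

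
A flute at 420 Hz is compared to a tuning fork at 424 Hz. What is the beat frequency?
4 Hz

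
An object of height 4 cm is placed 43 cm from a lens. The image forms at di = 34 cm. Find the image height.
hi = (-di/do) × ho = -3.163 cm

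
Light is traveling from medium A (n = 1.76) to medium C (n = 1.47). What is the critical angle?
θc = arcsin(n₂/n₁) = 56.64°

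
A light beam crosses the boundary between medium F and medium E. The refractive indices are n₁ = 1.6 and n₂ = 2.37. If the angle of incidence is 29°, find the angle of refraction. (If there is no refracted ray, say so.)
sin θ₂ = (n₁/n₂)·sin θ₁ = 0.3273 → θ₂ = 19.1°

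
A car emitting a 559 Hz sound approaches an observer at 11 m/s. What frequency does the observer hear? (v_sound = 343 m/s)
f_obs = f·v/(v − v_s) = 577.5 Hz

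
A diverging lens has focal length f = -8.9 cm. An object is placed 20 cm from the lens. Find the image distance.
1/di = 1/f − 1/do → di = -6.159 cm (virtual image)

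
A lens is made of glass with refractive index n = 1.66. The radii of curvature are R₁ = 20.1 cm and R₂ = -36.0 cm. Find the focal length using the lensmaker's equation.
1/f = (n − 1)(1/R₁ − 1/R₂) → f = 19.54 cm (converging lens)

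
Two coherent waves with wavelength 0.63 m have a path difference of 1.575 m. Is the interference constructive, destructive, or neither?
destructive — path difference = 2.5λ, an odd multiple of λ/2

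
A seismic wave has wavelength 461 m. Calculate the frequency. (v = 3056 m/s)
f = v/λ = 6.629 Hz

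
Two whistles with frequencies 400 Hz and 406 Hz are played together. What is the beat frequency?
6 Hz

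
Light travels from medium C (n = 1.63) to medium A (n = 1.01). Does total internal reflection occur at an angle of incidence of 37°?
θc = arcsin(n₂/n₁) = 38.29°; 37° < θc, so no — the ray refracts.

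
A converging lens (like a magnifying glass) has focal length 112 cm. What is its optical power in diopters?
P = 1/f = 0.8929 D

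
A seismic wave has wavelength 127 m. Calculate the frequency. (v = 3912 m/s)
f = v/λ = 30.8 Hz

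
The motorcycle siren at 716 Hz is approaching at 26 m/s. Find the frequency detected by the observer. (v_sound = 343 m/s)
f_obs = f·v/(v − v_s) = 774.7 Hz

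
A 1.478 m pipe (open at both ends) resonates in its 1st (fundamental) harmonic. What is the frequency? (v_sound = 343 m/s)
fₙ = nv/(2L) = 116 Hz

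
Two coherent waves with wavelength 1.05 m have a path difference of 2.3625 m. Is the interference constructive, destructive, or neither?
neither (partial) — path difference = 2.25λ, neither a whole number of wavelengths nor an odd multiple of λ/2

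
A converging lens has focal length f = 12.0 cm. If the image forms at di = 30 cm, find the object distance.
1/do = 1/f − 1/di → do = 20 cm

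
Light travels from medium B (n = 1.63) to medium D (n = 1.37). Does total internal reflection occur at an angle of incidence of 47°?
θc = arcsin(n₂/n₁) = 57.19°; 47° < θc, so no — the ray refracts.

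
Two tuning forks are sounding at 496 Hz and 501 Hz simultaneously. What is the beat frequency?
5 Hz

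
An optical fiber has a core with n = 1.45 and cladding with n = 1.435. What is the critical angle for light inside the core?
θc = arcsin(n_cladding/n_core) = 81.75°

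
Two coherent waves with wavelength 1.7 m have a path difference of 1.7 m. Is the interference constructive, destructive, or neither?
constructive — path difference = 1λ, a whole number of wavelengths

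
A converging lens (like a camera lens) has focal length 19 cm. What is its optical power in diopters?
P = 1/f = 5.263 D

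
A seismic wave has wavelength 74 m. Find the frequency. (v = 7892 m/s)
f = v/λ = 106.6 Hz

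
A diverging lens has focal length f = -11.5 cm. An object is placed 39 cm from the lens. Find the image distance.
1/di = 1/f − 1/do → di = -8.881 cm (virtual image)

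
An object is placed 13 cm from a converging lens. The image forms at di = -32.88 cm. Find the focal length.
1/f = 1/do + 1/di → f = 21.5 cm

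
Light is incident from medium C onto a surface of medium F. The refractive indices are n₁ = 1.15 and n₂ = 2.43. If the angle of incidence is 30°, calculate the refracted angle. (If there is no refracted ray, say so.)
sin θ₂ = (n₁/n₂)·sin θ₁ = 0.2366 → θ₂ = 13.69°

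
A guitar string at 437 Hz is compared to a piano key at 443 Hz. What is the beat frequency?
6 Hz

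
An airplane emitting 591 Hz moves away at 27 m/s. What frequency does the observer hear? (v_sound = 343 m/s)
f_obs = f·v/(v + v_s) = 547.9 Hz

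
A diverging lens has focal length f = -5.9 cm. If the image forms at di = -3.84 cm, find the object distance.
1/do = 1/f − 1/di → do = 11 cm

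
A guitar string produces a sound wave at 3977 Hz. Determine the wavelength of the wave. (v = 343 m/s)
λ = v/f = 0.08625 m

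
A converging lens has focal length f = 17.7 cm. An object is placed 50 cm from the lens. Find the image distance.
1/di = 1/f − 1/do → di = 27.4 cm (real image)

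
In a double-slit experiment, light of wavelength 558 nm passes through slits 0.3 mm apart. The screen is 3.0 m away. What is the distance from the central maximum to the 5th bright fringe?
y = mλL/d = 27.9 mm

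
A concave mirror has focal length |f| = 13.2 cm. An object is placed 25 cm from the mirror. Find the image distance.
f = +13.2 cm (concave); 1/di = 1/f − 1/do → di = 27.97 cm (real image, in front of mirror)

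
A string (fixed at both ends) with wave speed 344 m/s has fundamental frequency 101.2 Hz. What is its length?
L = v/(2f₁) = 1.7 m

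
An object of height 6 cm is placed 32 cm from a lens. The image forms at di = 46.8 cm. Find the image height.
hi = (-di/do) × ho = -8.775 cm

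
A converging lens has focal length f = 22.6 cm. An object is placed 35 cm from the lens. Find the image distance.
1/di = 1/f − 1/do → di = 63.79 cm (real image)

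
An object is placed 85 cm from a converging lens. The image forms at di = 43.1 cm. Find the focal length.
1/f = 1/do + 1/di → f = 28.6 cm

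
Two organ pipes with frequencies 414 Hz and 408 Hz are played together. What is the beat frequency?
6 Hz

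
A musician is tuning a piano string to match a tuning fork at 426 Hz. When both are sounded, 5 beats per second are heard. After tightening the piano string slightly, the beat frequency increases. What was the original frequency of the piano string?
431 Hz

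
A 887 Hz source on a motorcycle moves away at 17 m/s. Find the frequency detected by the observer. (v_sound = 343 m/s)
f_obs = f·v/(v + v_s) = 845.1 Hz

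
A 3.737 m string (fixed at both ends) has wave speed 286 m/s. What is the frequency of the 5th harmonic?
fₙ = nv/(2L) = 191.3 Hz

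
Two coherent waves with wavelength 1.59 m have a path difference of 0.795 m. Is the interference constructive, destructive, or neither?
destructive — path difference = 0.5λ, an odd multiple of λ/2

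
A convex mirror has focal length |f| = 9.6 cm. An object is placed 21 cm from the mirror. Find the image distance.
f = −9.6 cm (convex); 1/di = 1/f − 1/do → di = -6.588 cm (virtual image, behind mirror)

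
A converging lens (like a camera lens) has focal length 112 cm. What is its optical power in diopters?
P = 1/f = 0.8929 D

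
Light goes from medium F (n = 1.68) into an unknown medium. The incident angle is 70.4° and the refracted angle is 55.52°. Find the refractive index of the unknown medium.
n₂ = n₁·sin θ₁ / sin θ₂ = 1.92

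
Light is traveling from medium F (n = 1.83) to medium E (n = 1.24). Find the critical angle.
θc = arcsin(n₂/n₁) = 42.66°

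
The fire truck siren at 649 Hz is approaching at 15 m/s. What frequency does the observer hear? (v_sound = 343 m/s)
f_obs = f·v/(v − v_s) = 678.7 Hz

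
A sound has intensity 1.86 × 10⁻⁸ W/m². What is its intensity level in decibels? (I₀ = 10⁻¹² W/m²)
β = 10·log₁₀(I/I₀) = 42.7 dB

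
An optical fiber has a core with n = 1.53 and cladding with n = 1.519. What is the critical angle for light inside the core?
θc = arcsin(n_cladding/n_core) = 83.13°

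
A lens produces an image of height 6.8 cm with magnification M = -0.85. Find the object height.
ho = |hi|/|M| = 8 cm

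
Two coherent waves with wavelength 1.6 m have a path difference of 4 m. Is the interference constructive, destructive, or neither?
destructive — path difference = 2.5λ, an odd multiple of λ/2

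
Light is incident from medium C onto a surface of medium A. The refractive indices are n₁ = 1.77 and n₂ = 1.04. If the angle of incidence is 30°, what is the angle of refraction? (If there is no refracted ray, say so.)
sin θ₂ = (n₁/n₂)·sin θ₁ = 0.851 → θ₂ = 58.32°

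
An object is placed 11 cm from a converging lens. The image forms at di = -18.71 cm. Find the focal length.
1/f = 1/do + 1/di → f = 26.69 cm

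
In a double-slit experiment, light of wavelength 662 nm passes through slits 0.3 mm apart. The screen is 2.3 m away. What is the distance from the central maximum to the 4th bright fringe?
y = mλL/d = 20.3 mm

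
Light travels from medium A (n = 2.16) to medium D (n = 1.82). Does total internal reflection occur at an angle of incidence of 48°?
θc = arcsin(n₂/n₁) = 57.41°; 48° < θc, so no — the ray refracts.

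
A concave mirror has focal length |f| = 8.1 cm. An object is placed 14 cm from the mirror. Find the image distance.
f = +8.1 cm (concave); 1/di = 1/f − 1/do → di = 19.22 cm (real image, in front of mirror)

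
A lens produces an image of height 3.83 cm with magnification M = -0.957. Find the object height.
ho = |hi|/|M| = 4.002 cm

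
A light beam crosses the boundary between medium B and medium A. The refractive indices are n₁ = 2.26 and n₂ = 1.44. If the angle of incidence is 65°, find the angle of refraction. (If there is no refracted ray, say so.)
sin θ₂ = (n₁/n₂)·sin θ₁ = 1.422 > 1, so there is no refracted ray — the light undergoes total internal reflection.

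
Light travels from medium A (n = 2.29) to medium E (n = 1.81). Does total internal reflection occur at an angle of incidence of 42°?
θc = arcsin(n₂/n₁) = 52.22°; 42° < θc, so no — the ray refracts.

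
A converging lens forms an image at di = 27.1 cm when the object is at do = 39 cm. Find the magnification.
M = −di/do = -0.6949 (inverted image)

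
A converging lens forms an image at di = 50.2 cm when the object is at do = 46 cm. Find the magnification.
M = −di/do = -1.091 (inverted image)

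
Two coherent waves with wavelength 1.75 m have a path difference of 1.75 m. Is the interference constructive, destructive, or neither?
constructive — path difference = 1λ, a whole number of wavelengths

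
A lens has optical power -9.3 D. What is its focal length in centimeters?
f = 1/P = -10.75 cm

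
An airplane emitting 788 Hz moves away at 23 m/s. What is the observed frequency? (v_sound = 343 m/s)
f_obs = f·v/(v + v_s) = 738.5 Hz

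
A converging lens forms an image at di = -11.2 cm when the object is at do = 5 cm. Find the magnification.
M = −di/do = 2.24 (upright image)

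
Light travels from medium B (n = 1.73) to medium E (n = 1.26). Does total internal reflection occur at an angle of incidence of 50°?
θc = arcsin(n₂/n₁) = 46.75°; 50° > θc, so yes — total internal reflection.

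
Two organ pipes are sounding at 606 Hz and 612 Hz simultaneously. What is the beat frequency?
6 Hz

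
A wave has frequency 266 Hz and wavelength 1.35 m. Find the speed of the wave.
v = fλ = 359.1 m/s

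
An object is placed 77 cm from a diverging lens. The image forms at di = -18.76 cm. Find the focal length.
1/f = 1/do + 1/di → f = -24.8 cm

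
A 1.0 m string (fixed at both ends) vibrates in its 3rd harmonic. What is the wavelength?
λₙ = 2L/n = 0.6667 m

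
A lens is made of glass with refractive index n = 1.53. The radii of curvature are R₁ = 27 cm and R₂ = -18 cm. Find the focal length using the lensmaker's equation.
1/f = (n − 1)(1/R₁ − 1/R₂) → f = 20.38 cm (converging lens)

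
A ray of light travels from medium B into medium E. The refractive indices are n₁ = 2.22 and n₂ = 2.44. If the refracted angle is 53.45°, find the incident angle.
sin θ₁ = (n₂/n₁)·sin θ₂ → θ₁ = 62°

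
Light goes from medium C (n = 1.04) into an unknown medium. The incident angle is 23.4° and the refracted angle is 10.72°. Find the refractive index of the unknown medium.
n₂ = n₁·sin θ₁ / sin θ₂ = 2.22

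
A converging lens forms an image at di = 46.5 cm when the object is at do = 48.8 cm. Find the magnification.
M = −di/do = -0.9529 (inverted image)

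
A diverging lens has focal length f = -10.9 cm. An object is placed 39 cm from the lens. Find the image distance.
1/di = 1/f − 1/do → di = -8.519 cm (virtual image)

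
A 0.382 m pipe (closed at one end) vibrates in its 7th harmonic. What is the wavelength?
λₙ = 4L/n = 0.2183 m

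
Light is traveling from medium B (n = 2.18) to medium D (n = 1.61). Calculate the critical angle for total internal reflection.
θc = arcsin(n₂/n₁) = 47.61°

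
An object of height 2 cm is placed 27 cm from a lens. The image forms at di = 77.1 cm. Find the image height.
hi = (-di/do) × ho = -5.711 cm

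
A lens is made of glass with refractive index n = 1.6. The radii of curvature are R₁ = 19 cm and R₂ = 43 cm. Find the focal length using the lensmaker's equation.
1/f = (n − 1)(1/R₁ − 1/R₂) → f = 56.74 cm (converging lens)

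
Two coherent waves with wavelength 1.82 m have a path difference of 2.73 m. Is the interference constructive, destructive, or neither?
destructive — path difference = 1.5λ, an odd multiple of λ/2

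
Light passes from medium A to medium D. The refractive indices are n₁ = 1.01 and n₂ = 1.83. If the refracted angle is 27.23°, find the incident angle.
sin θ₁ = (n₂/n₁)·sin θ₂ → θ₁ = 56°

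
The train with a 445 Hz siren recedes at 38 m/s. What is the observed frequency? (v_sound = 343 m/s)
f_obs = f·v/(v + v_s) = 400.6 Hz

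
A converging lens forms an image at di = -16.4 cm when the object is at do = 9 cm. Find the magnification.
M = −di/do = 1.822 (upright image)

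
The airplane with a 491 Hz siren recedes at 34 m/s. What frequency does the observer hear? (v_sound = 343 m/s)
f_obs = f·v/(v + v_s) = 446.7 Hz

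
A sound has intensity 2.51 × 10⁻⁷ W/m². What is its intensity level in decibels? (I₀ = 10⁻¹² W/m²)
β = 10·log₁₀(I/I₀) = 54 dB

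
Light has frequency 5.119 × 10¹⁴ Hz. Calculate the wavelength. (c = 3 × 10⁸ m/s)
λ = c/f = 586.1 nm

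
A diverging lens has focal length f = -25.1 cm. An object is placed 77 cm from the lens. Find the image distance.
1/di = 1/f − 1/do → di = -18.93 cm (virtual image)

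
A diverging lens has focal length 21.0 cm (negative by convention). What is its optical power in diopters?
P = 1/f = -4.762 D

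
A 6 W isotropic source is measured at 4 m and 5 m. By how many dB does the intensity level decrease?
Δβ = 20·log₁₀(r₂/r₁) = 1.938 dB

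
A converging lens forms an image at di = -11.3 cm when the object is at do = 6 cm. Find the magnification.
M = −di/do = 1.883 (upright image)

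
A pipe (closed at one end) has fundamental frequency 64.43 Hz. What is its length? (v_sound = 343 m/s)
L = v/(4f₁) = 1.331 m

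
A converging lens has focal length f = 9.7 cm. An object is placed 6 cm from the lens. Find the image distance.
1/di = 1/f − 1/do → di = -15.73 cm (virtual image)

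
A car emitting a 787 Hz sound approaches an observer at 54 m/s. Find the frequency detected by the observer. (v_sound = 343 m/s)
f_obs = f·v/(v − v_s) = 934.1 Hz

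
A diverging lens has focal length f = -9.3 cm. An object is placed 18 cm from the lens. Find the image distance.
1/di = 1/f − 1/do → di = -6.132 cm (virtual image)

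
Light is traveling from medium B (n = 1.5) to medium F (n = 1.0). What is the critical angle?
θc = arcsin(n₂/n₁) = 41.81°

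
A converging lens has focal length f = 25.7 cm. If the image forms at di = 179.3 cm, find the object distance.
1/do = 1/f − 1/di → do = 30 cm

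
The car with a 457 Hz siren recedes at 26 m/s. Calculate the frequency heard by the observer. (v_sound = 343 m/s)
f_obs = f·v/(v + v_s) = 424.8 Hz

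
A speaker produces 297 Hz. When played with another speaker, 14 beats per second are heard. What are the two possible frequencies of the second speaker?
f₂ = 297 ± 14 Hz → 311 Hz or 283 Hz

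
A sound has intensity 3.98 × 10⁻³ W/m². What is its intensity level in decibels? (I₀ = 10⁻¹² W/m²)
β = 10·log₁₀(I/I₀) = 96 dB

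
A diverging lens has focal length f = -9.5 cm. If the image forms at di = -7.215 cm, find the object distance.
1/do = 1/f − 1/di → do = 30 cm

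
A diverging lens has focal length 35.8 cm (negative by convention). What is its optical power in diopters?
P = 1/f = -2.793 D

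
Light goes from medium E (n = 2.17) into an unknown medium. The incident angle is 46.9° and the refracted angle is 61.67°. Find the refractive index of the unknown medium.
n₂ = n₁·sin θ₁ / sin θ₂ = 1.8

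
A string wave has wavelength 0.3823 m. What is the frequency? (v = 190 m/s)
f = v/λ = 497 Hz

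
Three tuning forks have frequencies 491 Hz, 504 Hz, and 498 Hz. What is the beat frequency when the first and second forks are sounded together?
13 Hz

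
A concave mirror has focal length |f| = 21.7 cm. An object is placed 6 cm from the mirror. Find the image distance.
f = +21.7 cm (concave); 1/di = 1/f − 1/do → di = -8.293 cm (virtual image, behind mirror)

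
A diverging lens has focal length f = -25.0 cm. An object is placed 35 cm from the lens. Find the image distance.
1/di = 1/f − 1/do → di = -14.58 cm (virtual image)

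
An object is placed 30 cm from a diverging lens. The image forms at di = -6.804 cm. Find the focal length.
1/f = 1/do + 1/di → f = -8.8 cm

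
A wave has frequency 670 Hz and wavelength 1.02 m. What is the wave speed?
v = fλ = 683.4 m/s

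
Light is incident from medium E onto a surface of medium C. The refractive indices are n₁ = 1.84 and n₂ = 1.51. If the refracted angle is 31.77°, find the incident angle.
sin θ₁ = (n₂/n₁)·sin θ₂ → θ₁ = 25.6°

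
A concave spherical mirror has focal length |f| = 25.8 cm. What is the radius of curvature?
R = 2|f| = 51.6 cm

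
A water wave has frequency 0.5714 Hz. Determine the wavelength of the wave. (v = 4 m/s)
λ = v/f = 7 m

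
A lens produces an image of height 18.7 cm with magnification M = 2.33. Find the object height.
ho = |hi|/|M| = 8.026 cm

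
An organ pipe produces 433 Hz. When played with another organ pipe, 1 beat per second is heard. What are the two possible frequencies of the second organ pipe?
f₂ = 433 ± 1 Hz → 434 Hz or 432 Hz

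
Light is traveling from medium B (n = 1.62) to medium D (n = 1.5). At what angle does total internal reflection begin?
θc = arcsin(n₂/n₁) = 67.81°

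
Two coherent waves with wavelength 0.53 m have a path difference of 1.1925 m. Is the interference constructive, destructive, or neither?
neither (partial) — path difference = 2.25λ, neither a whole number of wavelengths nor an odd multiple of λ/2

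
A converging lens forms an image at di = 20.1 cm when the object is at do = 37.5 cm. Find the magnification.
M = −di/do = -0.536 (inverted image)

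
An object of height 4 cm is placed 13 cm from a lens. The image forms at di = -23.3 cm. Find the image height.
hi = (-di/do) × ho = 7.169 cm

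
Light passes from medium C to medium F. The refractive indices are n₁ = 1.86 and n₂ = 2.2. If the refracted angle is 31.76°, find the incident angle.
sin θ₁ = (n₂/n₁)·sin θ₂ → θ₁ = 38.5°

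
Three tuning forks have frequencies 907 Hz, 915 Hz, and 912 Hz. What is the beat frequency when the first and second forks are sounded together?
8 Hz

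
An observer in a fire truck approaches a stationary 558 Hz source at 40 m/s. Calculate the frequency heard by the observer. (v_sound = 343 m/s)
f_obs = f·(v + v_o)/v = 623.1 Hz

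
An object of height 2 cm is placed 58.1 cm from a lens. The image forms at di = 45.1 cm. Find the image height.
hi = (-di/do) × ho = -1.552 cm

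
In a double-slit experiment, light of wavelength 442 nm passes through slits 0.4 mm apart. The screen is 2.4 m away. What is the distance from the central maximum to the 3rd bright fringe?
y = mλL/d = 7.956 mm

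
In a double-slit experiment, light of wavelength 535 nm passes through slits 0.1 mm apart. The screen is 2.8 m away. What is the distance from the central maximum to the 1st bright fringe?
y = mλL/d = 14.98 mm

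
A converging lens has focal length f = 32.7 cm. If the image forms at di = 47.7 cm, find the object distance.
1/do = 1/f − 1/di → do = 104 cm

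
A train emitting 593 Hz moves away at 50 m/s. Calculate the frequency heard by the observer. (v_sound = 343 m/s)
f_obs = f·v/(v + v_s) = 517.6 Hz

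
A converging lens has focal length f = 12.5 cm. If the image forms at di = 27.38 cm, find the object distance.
1/do = 1/f − 1/di → do = 23 cm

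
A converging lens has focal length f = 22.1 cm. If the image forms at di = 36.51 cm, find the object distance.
1/do = 1/f − 1/di → do = 55.99 cm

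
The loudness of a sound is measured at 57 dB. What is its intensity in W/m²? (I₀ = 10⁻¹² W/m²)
I = I₀·10^(β/10) = 5.01 × 10⁻⁷ W/m²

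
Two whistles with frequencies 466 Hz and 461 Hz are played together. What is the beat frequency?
5 Hz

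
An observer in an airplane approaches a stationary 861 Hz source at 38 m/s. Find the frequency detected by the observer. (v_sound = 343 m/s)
f_obs = f·(v + v_o)/v = 956.4 Hz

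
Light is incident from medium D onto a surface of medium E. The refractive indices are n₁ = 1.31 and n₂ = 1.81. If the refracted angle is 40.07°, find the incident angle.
sin θ₁ = (n₂/n₁)·sin θ₂ → θ₁ = 62.8°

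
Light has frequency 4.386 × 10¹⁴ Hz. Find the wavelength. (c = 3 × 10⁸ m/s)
λ = c/f = 684 nm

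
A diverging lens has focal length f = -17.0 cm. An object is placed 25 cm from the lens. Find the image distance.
1/di = 1/f − 1/do → di = -10.12 cm (virtual image)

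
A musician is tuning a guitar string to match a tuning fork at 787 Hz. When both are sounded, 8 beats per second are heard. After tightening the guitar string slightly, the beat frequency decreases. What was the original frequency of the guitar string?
779 Hz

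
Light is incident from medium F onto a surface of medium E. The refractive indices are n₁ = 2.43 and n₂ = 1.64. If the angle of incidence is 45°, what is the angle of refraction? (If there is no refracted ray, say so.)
sin θ₂ = (n₁/n₂)·sin θ₁ = 1.048 > 1, so there is no refracted ray — the light undergoes total internal reflection.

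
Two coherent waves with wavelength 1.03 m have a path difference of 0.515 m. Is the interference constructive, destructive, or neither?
destructive — path difference = 0.5λ, an odd multiple of λ/2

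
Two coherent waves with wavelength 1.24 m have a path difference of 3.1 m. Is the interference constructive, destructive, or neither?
destructive — path difference = 2.5λ, an odd multiple of λ/2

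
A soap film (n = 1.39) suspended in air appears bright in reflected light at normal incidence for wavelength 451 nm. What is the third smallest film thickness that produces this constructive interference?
2nt = (m − ½)λ with m = 3 → t = (m − ½)λ/(2n) = 405.6 nm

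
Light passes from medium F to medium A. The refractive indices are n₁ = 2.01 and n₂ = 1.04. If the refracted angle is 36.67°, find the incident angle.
sin θ₁ = (n₂/n₁)·sin θ₂ → θ₁ = 18°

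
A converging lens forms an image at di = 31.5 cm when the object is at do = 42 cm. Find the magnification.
M = −di/do = -0.75 (inverted image)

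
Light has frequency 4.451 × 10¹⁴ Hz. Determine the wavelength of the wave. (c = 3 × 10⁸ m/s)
λ = c/f = 674 nm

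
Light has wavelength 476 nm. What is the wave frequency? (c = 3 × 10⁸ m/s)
f = c/λ = 6.303 × 10¹⁴ Hz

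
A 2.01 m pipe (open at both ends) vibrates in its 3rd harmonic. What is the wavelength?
λₙ = 2L/n = 1.34 m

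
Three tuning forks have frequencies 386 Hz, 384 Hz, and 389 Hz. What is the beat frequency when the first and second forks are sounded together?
2 Hz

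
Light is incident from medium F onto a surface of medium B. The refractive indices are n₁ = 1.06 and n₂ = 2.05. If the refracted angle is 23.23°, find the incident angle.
sin θ₁ = (n₂/n₁)·sin θ₂ → θ₁ = 49.71°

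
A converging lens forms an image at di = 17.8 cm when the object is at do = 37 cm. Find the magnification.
M = −di/do = -0.4811 (inverted image)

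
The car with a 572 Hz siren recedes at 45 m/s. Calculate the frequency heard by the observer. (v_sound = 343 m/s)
f_obs = f·v/(v + v_s) = 505.7 Hz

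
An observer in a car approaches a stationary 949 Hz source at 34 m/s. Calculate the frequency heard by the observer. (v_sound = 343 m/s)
f_obs = f·(v + v_o)/v = 1043 Hz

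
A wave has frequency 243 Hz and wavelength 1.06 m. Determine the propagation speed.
v = fλ = 257.6 m/s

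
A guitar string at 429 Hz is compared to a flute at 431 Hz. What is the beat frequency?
2 Hz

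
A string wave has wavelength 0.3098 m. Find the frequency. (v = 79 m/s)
f = v/λ = 255 Hz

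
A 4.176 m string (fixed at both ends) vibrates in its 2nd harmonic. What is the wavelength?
λₙ = 2L/n = 4.176 m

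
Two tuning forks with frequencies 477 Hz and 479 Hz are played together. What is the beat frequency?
2 Hz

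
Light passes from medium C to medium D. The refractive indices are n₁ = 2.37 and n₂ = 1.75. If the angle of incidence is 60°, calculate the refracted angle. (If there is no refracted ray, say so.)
sin θ₂ = (n₁/n₂)·sin θ₁ = 1.173 > 1, so there is no refracted ray — the light undergoes total internal reflection.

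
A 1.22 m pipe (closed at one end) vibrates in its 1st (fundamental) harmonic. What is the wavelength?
λₙ = 4L/n = 4.88 m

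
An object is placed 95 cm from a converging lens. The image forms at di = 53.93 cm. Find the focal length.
1/f = 1/do + 1/di → f = 34.4 cm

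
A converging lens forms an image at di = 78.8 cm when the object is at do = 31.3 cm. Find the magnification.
M = −di/do = -2.518 (inverted image)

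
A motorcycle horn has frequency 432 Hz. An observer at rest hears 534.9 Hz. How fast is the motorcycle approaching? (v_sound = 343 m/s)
v_s = v·(1 − f/f_obs) = 65.98 m/s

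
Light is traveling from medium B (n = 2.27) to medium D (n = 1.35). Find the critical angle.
θc = arcsin(n₂/n₁) = 36.49°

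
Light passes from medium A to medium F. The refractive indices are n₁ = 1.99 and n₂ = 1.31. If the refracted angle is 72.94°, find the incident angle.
sin θ₁ = (n₂/n₁)·sin θ₂ → θ₁ = 39°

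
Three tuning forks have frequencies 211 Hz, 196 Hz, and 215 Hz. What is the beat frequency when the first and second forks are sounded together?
15 Hz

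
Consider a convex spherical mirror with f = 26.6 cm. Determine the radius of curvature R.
R = 2|f| = 53.2 cm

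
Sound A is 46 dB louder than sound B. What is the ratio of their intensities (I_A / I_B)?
I_A/I_B = 10^(Δβ/10) = 39810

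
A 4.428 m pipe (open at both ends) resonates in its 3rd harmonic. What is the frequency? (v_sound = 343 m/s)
fₙ = nv/(2L) = 116.2 Hz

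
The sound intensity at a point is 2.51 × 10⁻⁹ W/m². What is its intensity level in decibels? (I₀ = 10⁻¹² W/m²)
β = 10·log₁₀(I/I₀) = 34 dB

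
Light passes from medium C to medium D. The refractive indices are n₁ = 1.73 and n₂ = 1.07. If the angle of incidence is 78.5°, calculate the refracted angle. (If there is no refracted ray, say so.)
sin θ₂ = (n₁/n₂)·sin θ₁ = 1.584 > 1, so there is no refracted ray — the light undergoes total internal reflection.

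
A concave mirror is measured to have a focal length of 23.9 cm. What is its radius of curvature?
R = 2|f| = 47.8 cm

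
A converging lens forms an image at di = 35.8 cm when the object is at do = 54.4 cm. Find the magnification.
M = −di/do = -0.6581 (inverted image)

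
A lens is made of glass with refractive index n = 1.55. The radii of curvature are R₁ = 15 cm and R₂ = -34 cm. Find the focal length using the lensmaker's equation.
1/f = (n − 1)(1/R₁ − 1/R₂) → f = 18.92 cm (converging lens)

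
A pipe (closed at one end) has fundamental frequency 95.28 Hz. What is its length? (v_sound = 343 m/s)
L = v/(4f₁) = 0.9 m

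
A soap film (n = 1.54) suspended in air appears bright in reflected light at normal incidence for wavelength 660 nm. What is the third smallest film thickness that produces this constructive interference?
2nt = (m − ½)λ with m = 3 → t = (m − ½)λ/(2n) = 535.7 nm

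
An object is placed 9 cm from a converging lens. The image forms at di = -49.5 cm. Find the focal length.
1/f = 1/do + 1/di → f = 11 cm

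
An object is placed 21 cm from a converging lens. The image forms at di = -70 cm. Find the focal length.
1/f = 1/do + 1/di → f = 30 cm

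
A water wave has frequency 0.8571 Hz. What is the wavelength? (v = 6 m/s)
λ = v/f = 7 m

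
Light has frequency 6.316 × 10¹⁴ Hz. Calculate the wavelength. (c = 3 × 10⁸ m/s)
λ = c/f = 475 nm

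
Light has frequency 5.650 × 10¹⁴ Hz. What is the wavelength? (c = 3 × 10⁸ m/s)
λ = c/f = 531 nm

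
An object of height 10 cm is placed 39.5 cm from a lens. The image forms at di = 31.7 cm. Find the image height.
hi = (-di/do) × ho = -8.025 cm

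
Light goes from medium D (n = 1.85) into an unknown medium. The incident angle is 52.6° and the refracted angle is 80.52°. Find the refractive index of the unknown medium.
n₂ = n₁·sin θ₁ / sin θ₂ = 1.49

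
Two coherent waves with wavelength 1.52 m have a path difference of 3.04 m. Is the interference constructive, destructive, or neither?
constructive — path difference = 2λ, a whole number of wavelengths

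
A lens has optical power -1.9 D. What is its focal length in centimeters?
f = 1/P = -52.63 cm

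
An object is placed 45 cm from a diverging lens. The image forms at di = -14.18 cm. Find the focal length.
1/f = 1/do + 1/di → f = -20.7 cm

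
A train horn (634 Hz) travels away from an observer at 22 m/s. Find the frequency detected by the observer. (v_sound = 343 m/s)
f_obs = f·v/(v + v_s) = 595.8 Hz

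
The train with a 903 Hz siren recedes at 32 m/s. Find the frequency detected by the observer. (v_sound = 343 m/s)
f_obs = f·v/(v + v_s) = 825.9 Hz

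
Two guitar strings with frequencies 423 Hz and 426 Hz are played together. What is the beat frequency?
3 Hz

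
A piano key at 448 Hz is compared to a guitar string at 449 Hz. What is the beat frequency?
1 Hz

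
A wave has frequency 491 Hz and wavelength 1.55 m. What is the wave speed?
v = fλ = 761.1 m/s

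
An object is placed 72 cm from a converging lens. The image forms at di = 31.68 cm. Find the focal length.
1/f = 1/do + 1/di → f = 22 cm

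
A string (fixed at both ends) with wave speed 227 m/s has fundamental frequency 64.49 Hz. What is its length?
L = v/(2f₁) = 1.76 m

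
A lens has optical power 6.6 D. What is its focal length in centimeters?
f = 1/P = 15.15 cm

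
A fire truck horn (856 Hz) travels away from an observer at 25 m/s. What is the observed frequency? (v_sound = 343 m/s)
f_obs = f·v/(v + v_s) = 797.8 Hz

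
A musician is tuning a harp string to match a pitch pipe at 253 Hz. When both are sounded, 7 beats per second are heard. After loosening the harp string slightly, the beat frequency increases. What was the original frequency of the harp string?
246 Hz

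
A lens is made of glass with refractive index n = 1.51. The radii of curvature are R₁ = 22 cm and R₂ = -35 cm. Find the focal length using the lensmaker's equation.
1/f = (n − 1)(1/R₁ − 1/R₂) → f = 26.49 cm (converging lens)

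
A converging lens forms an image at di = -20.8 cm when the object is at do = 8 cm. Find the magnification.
M = −di/do = 2.6 (upright image)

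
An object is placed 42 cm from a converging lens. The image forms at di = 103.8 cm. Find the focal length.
1/f = 1/do + 1/di → f = 29.9 cm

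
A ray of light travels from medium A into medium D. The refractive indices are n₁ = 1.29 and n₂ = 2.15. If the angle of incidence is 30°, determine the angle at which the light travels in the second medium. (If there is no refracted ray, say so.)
sin θ₂ = (n₁/n₂)·sin θ₁ = 0.3 → θ₂ = 17.46°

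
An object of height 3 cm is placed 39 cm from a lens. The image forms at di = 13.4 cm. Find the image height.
hi = (-di/do) × ho = -1.031 cm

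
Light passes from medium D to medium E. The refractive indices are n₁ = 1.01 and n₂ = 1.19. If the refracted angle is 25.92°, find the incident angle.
sin θ₁ = (n₂/n₁)·sin θ₂ → θ₁ = 31°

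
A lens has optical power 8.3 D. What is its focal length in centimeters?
f = 1/P = 12.05 cm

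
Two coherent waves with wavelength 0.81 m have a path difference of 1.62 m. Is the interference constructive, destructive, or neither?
constructive — path difference = 2λ, a whole number of wavelengths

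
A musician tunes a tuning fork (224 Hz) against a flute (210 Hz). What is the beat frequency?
14 Hz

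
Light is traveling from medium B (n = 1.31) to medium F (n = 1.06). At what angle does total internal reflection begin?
θc = arcsin(n₂/n₁) = 54.01°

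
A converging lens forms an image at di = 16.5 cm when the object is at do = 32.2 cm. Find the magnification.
M = −di/do = -0.5124 (inverted image)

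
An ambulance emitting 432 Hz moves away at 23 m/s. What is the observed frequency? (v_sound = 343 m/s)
f_obs = f·v/(v + v_s) = 404.9 Hz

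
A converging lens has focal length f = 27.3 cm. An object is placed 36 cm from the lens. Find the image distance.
1/di = 1/f − 1/do → di = 113 cm (real image)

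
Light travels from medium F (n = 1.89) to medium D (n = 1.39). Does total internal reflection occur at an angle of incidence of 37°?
θc = arcsin(n₂/n₁) = 47.35°; 37° < θc, so no — the ray refracts.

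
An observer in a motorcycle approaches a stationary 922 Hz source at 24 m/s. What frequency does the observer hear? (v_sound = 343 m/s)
f_obs = f·(v + v_o)/v = 986.5 Hz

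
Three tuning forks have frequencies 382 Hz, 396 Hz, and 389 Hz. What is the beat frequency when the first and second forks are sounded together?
14 Hz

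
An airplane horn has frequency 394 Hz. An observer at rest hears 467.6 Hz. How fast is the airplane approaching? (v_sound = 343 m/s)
v_s = v·(1 − f/f_obs) = 53.99 m/s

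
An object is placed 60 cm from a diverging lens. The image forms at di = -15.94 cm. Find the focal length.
1/f = 1/do + 1/di → f = -21.71 cm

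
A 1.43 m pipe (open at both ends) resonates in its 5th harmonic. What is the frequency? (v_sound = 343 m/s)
fₙ = nv/(2L) = 599.7 Hz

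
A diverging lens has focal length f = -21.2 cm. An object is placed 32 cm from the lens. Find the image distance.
1/di = 1/f − 1/do → di = -12.75 cm (virtual image)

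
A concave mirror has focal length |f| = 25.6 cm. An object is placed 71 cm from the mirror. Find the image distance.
f = +25.6 cm (concave); 1/di = 1/f − 1/do → di = 40.04 cm (real image, in front of mirror)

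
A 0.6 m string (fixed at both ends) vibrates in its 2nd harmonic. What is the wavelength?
λₙ = 2L/n = 0.6 m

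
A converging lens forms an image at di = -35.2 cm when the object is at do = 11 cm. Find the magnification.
M = −di/do = 3.2 (upright image)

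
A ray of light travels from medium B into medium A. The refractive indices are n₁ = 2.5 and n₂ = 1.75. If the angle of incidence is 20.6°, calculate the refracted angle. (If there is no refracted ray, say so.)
sin θ₂ = (n₁/n₂)·sin θ₁ = 0.5026 → θ₂ = 30.17°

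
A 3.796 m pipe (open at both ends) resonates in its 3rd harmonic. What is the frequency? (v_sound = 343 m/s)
fₙ = nv/(2L) = 135.5 Hz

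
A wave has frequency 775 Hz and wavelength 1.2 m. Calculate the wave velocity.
v = fλ = 930 m/s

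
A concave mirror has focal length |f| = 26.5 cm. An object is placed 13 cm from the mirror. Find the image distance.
f = +26.5 cm (concave); 1/di = 1/f − 1/do → di = -25.52 cm (virtual image, behind mirror)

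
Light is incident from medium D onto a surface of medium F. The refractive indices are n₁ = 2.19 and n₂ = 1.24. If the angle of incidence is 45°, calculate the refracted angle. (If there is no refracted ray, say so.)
sin θ₂ = (n₁/n₂)·sin θ₁ = 1.249 > 1, so there is no refracted ray — the light undergoes total internal reflection.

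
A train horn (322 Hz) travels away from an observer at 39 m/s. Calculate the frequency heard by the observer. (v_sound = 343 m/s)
f_obs = f·v/(v + v_s) = 289.1 Hz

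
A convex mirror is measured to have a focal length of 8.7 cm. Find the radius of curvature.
R = 2|f| = 17.4 cm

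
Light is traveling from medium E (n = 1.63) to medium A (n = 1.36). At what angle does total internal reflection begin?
θc = arcsin(n₂/n₁) = 56.55°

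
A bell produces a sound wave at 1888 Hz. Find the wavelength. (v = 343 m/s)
λ = v/f = 0.1817 m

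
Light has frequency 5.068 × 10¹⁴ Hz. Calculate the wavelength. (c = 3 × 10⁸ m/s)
λ = c/f = 591.9 nm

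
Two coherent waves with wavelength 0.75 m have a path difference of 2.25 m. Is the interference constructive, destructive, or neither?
constructive — path difference = 3λ, a whole number of wavelengths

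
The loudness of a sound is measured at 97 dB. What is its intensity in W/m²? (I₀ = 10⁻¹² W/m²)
I = I₀·10^(β/10) = 5.01 × 10⁻³ W/m²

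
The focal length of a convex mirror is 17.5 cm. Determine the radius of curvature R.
R = 2|f| = 35 cm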